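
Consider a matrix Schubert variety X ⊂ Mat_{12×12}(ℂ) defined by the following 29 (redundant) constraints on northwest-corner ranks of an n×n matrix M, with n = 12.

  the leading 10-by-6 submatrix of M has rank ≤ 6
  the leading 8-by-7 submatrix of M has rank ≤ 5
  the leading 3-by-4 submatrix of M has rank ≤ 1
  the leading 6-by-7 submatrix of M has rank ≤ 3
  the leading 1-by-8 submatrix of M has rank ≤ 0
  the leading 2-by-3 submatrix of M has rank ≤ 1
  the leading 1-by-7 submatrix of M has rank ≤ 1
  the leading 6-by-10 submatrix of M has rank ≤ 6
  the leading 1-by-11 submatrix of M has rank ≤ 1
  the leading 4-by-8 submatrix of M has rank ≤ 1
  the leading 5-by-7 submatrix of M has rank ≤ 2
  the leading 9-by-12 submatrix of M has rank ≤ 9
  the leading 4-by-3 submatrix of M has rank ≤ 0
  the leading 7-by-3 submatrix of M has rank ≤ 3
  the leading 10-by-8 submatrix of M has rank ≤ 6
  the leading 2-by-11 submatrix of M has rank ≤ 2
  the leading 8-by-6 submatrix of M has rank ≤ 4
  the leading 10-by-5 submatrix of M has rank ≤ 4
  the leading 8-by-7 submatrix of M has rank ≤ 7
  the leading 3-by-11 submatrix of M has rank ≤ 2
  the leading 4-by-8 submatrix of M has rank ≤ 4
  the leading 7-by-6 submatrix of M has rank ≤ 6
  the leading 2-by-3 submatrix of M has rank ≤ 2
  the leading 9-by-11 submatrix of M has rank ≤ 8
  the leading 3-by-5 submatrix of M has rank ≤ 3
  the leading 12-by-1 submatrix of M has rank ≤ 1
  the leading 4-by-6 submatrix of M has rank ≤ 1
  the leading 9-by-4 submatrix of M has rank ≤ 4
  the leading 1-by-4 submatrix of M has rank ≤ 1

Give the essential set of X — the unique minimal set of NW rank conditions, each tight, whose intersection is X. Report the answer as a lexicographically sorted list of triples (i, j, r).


Reconstructing r_w from the 29 given conditions:

  i=1: 0 | 0 | 0 | 0 | 0 | 0 | 0 | 0 | 1 | 1 | 1 | 1
  i=2: 0 | 0 | 0 | 1 | 1 | 1 | 1 | 1 | 2 | 2 | 2 | 2
  i=3: 0 | 0 | 0 | 1 | 1 | 1 | 1 | 1 | 2 | 2 | 2 | 3
  i=4: 0 | 0 | 0 | 1 | 1 | 1 | 1 | 1 | 2 | 3 | 3 | 4
  i=5: 1 | 1 | 1 | 2 | 2 | 2 | 2 | 2 | 3 | 4 | 4 | 5
  i=6: 1 | 2 | 2 | 3 | 3 | 3 | 3 | 3 | 4 | 5 | 5 | 6
  i=7: 1 | 2 | 3 | 4 | 4 | 4 | 4 | 4 | 5 | 6 | 6 | 7
  i=8: 1 | 2 | 3 | 4 | 4 | 4 | 5 | 5 | 6 | 7 | 7 | 8
  i=9: 1 | 2 | 3 | 4 | 4 | 5 | 6 | 6 | 7 | 8 | 8 | 9
  i=10: 1 | 2 | 3 | 4 | 4 | 5 | 6 | 6 | 7 | 8 | 9 | 10
  i=11: 1 | 2 | 3 | 4 | 5 | 6 | 7 | 7 | 8 | 9 | 10 | 11
  i=12: 1 | 2 | 3 | 4 | 5 | 6 | 7 | 8 | 9 | 10 | 11 | 12

reading off 1-entries of Δ²R: w = (9, 4, 12, 10, 1, 2, 3, 7, 6, 11, 5, 8).

ℓ(w)=32; the 7 essential cells (i,j,r):

[(1, 8, 0), (3, 11, 2), (4, 3, 0), (4, 8, 1), (8, 6, 4), (10, 5, 4), (10, 8, 6)]


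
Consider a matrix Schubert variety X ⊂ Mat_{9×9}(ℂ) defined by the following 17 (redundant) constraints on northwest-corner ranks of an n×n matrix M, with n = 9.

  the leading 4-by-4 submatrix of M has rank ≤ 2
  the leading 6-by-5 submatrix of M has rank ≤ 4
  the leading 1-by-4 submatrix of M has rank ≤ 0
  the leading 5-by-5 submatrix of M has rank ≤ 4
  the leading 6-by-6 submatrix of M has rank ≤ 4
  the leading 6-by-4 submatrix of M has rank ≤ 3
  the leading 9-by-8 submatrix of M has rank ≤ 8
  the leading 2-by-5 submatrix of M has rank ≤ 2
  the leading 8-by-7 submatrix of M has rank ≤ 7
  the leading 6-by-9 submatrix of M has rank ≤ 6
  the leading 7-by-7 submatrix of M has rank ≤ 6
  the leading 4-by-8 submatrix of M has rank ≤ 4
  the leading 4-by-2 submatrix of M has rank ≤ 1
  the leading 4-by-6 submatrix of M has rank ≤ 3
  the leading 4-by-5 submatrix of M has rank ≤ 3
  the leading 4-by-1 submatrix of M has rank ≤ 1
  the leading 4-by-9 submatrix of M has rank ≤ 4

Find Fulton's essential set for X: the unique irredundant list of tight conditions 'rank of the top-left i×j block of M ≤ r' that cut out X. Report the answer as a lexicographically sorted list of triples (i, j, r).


Computing R[i][j] = min implied NW-rank bound (n=9, 17 conditions):

  0, 0, 0, 0, 1, 1, 1, 1, 1
  1, 1, 1, 1, 2, 2, 2, 2, 2
  1, 1, 2, 2, 3, 3, 3, 3, 3
  1, 1, 2, 2, 3, 3, 4, 4, 4
  1, 2, 3, 3, 4, 4, 5, 5, 5
  1, 2, 3, 3, 4, 4, 5, 6, 6
  1, 2, 3, 4, 5, 5, 6, 7, 7
  1, 2, 3, 4, 5, 6, 7, 8, 8
  1, 2, 3, 4, 5, 6, 7, 8, 9

giving w = (5, 1, 3, 7, 2, 8, 4, 6, 9) via Δ²R.

Rothe diagram D(w) (10 cells), 6 SE-corners (essential conditions):

[(1, 4, 0), (4, 2, 1), (4, 4, 2), (4, 6, 3), (6, 4, 3), (6, 6, 4)]


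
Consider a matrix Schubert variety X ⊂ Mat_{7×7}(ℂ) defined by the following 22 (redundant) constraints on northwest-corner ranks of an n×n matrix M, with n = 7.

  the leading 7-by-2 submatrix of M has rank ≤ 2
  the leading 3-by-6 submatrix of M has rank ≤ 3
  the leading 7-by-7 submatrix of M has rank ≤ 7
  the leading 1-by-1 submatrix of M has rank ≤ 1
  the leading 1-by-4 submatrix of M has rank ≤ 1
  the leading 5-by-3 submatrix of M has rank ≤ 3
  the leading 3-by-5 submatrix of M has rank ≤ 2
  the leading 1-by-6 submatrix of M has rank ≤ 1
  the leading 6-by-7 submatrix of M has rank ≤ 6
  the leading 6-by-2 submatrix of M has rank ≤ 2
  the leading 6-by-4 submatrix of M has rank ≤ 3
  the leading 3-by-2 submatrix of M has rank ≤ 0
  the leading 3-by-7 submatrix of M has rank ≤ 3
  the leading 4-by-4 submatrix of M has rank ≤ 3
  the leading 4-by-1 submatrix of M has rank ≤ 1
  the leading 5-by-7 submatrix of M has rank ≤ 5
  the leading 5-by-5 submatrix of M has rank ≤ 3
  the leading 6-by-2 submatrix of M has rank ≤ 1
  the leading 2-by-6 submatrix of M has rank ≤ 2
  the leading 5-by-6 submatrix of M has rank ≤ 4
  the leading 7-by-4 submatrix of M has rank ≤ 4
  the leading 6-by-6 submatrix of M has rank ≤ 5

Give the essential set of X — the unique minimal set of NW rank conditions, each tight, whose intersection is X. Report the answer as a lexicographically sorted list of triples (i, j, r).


Rank table r_w(7×7) implied by the 22 constraints:

  0  0  1  1  1  1  1
  0  0  1  2  2  2  2
  0  0  1  2  2  3  3
  1  1  2  3  3  4  4
  1  1  2  3  3  4  5
  1  1  2  3  4  5  6
  1  2  3  4  5  6  7

the unique w with this rank table is (3, 4, 6, 1, 7, 5, 2).

Fulton essential set (4 of the 10 Rothe cells):

[(3, 2, 0), (3, 5, 2), (5, 5, 3), (6, 2, 1)]


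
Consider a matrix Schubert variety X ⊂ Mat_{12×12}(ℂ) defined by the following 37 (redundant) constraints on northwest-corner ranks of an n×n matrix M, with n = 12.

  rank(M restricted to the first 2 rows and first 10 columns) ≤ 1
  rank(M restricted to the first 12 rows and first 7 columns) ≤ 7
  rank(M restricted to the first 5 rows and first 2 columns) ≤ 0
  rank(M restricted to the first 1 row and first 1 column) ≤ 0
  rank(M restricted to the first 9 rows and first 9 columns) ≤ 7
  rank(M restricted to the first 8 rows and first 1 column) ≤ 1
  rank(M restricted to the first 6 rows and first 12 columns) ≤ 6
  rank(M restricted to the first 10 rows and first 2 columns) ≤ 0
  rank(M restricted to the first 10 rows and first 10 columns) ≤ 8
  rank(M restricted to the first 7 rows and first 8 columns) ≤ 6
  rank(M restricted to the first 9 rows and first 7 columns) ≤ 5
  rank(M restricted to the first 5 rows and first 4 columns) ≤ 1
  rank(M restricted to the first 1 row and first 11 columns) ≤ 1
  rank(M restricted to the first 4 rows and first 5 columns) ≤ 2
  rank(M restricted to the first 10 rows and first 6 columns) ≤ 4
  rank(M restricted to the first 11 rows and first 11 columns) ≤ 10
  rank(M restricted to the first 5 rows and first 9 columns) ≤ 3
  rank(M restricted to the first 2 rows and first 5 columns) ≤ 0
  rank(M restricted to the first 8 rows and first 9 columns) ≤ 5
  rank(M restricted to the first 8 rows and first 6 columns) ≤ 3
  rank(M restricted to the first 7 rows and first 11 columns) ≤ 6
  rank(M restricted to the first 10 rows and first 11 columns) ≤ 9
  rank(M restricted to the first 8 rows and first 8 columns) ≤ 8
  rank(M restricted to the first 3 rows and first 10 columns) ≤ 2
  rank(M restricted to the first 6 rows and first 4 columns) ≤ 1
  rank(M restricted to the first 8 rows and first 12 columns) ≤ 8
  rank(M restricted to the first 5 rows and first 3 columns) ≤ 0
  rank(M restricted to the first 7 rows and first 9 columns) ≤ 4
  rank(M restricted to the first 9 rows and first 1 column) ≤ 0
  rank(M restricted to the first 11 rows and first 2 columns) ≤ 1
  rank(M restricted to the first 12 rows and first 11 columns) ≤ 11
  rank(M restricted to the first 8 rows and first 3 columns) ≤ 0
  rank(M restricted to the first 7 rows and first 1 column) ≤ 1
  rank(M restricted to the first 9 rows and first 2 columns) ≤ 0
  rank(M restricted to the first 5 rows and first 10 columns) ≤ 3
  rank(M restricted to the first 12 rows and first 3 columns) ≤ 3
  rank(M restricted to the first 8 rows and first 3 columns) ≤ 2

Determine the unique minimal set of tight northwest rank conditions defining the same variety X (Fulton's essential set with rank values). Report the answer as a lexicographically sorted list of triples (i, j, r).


The tightest implied rank at each (i,j), from the 37 conditions:

  i=1: 0 | 0 | 0 | 0 | 0 | 1 | 1 | 1 | 1 | 1 | 1 | 1
  i=2: 0 | 0 | 0 | 0 | 0 | 1 | 1 | 1 | 1 | 1 | 2 | 2
  i=3: 0 | 0 | 0 | 1 | 1 | 2 | 2 | 2 | 2 | 2 | 3 | 3
  i=4: 0 | 0 | 0 | 1 | 2 | 3 | 3 | 3 | 3 | 3 | 4 | 4
  i=5: 0 | 0 | 0 | 1 | 2 | 3 | 3 | 3 | 3 | 3 | 4 | 5
  i=6: 0 | 0 | 0 | 1 | 2 | 3 | 4 | 4 | 4 | 4 | 5 | 6
  i=7: 0 | 0 | 0 | 1 | 2 | 3 | 4 | 4 | 4 | 5 | 6 | 7
  i=8: 0 | 0 | 0 | 1 | 2 | 3 | 4 | 5 | 5 | 6 | 7 | 8
  i=9: 0 | 0 | 1 | 2 | 3 | 4 | 5 | 6 | 6 | 7 | 8 | 9
  i=10: 0 | 0 | 1 | 2 | 3 | 4 | 5 | 6 | 7 | 8 | 9 | 10
  i=11: 1 | 1 | 2 | 3 | 4 | 5 | 6 | 7 | 8 | 9 | 10 | 11
  i=12: 1 | 2 | 3 | 4 | 5 | 6 | 7 | 8 | 9 | 10 | 11 | 12

reading off 1-entries of Δ²R: w = (6, 11, 4, 5, 12, 7, 10, 8, 3, 9, 1, 2).

D(w) has 42 cells with 6 SE-corners; essential set:

[(2, 5, 0), (2, 10, 1), (5, 10, 3), (7, 9, 4), (8, 3, 0), (10, 2, 0)]


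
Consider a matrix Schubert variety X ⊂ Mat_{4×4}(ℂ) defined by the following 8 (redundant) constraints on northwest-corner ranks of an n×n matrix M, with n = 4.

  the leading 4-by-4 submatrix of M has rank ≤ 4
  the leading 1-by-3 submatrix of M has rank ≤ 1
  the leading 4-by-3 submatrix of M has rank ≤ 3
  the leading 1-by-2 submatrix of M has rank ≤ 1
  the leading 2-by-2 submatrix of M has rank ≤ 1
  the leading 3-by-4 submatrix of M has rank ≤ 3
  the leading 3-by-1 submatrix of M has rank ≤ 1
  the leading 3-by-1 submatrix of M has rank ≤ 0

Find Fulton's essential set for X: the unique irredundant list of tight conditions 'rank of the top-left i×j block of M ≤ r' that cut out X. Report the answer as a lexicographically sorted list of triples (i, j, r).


Computing R[i][j] = min implied NW-rank bound (n=4, 8 conditions):

  i=1: 0 | 1 | 1 | 1
  i=2: 0 | 1 | 2 | 2
  i=3: 0 | 1 | 2 | 3
  i=4: 1 | 2 | 3 | 4

second differences of R give the permutation w = (2, 3, 4, 1).

|D(w)|=3, |Ess(w)|=1:

[(3, 1, 0)]


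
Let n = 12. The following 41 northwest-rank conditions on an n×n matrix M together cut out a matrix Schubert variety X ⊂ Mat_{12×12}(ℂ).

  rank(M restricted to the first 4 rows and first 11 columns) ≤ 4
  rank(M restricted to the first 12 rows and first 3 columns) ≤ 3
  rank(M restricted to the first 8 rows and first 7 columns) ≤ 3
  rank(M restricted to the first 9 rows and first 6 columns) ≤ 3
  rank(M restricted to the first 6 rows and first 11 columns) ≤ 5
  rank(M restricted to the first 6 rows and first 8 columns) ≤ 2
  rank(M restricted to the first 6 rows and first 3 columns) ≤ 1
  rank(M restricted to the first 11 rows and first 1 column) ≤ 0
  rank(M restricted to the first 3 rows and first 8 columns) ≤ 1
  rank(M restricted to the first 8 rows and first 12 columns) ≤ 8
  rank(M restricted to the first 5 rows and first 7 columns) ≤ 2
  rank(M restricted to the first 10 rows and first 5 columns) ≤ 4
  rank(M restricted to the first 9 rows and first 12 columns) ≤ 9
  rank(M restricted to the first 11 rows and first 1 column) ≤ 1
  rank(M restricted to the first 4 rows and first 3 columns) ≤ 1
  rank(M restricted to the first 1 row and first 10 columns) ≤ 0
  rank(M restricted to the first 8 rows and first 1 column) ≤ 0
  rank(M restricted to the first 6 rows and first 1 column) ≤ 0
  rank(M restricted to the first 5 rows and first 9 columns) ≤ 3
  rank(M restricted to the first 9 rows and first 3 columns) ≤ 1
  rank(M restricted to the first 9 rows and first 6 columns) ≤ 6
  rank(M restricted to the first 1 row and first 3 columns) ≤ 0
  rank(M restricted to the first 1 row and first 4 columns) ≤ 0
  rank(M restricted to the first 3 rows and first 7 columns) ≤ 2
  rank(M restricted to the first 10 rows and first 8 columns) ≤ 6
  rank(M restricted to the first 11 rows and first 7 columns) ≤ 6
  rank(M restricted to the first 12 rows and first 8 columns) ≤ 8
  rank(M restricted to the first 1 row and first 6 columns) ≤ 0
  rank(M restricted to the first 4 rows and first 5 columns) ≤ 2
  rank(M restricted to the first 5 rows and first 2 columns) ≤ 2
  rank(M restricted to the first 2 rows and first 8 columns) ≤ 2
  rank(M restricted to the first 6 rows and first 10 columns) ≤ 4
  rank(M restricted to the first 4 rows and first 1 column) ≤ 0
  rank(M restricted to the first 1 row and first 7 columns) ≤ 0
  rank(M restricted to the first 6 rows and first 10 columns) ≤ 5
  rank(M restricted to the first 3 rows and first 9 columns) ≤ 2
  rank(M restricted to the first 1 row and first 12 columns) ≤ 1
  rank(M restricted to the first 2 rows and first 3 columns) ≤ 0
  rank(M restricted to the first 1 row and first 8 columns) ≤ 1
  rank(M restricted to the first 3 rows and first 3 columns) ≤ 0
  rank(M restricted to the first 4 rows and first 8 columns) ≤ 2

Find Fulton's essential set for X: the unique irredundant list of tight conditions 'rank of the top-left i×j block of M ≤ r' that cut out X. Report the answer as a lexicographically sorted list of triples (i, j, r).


Reconstructing r_w from the 41 given conditions:

  0 0 0 0 0 0 0 0 0 0 1 1
  0 0 0 1 1 1 1 1 1 1 2 2
  0 0 0 1 1 1 1 1 2 2 3 3
  0 1 1 2 2 2 2 2 3 3 4 4
  0 1 1 2 2 2 2 2 3 4 5 5
  0 1 1 2 2 2 2 2 3 4 5 6
  0 1 1 2 3 3 3 3 4 5 6 7
  0 1 1 2 3 3 3 4 5 6 7 8
  0 1 1 2 3 3 4 5 6 7 8 9
  0 1 2 3 4 4 5 6 7 8 9 10
  0 1 2 3 4 5 6 7 8 9 10 11
  1 2 3 4 5 6 7 8 9 10 11 12

giving w = (11, 4, 9, 2, 10, 12, 5, 8, 7, 3, 6, 1) via Δ²R.

|D(w)|=44, |Ess(w)|=8:

[(1, 10, 0), (3, 3, 0), (3, 8, 1), (6, 8, 2), (8, 7, 3), (9, 3, 1), (9, 6, 3), (11, 1, 0)]


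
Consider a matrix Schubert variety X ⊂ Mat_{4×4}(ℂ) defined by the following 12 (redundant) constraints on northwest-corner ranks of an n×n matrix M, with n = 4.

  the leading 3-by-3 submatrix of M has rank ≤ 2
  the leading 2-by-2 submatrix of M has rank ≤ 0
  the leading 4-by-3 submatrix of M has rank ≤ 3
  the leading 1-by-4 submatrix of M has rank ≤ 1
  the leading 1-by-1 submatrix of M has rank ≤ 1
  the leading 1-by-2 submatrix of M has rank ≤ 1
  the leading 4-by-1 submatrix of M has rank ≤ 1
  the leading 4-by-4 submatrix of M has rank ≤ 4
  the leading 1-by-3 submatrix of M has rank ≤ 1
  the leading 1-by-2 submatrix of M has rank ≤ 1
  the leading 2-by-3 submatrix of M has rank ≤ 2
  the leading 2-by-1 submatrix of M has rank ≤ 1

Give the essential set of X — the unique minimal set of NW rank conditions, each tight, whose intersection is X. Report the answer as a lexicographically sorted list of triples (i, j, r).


Computing R[i][j] = min implied NW-rank bound (n=4, 12 conditions):

  row 1: 0, 0, 1, 1
  row 2: 0, 0, 1, 2
  row 3: 1, 1, 2, 3
  row 4: 1, 2, 3, 4

so w = (3, 4, 1, 2).

|D(w)|=4, |Ess(w)|=1:

[(2, 2, 0)]


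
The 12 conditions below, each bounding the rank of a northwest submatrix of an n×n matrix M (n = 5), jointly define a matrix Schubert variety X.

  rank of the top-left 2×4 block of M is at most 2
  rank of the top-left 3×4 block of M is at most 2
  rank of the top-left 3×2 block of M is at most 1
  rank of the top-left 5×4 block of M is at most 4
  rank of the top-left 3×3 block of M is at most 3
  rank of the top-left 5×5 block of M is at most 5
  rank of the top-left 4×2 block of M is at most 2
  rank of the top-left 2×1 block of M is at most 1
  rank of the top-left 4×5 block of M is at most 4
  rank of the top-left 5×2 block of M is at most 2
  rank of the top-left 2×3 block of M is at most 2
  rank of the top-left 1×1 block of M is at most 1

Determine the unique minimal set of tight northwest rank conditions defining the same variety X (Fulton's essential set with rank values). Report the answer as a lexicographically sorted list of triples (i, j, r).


Rank table r_w(5×5) implied by the 12 constraints:

  1 1 1 1 1
  1 1 2 2 2
  1 1 2 2 3
  1 2 3 3 4
  1 2 3 4 5

giving w = (1, 3, 5, 2, 4) via Δ²R.

|D(w)|=3, |Ess(w)|=2:

[(3, 2, 1), (3, 4, 2)]


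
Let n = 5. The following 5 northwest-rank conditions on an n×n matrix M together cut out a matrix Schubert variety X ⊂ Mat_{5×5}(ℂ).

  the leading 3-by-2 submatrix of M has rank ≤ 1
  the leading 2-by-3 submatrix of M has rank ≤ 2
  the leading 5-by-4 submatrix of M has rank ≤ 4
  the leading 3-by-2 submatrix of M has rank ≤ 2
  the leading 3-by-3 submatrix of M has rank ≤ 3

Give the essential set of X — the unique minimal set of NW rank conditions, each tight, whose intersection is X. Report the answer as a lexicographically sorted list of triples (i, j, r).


Recovering R(i,j) via the rank-extension bound from the 5 conditions:

  1  1  1  1  1
  1  1  2  2  2
  1  1  2  3  3
  1  2  3  4  4
  1  2  3  4  5

reading off 1-entries of Δ²R: w = (1, 3, 4, 2, 5).

1 SE-corner of the 2-cell Rothe diagram gives Ess(w):

[(3, 2, 1)]


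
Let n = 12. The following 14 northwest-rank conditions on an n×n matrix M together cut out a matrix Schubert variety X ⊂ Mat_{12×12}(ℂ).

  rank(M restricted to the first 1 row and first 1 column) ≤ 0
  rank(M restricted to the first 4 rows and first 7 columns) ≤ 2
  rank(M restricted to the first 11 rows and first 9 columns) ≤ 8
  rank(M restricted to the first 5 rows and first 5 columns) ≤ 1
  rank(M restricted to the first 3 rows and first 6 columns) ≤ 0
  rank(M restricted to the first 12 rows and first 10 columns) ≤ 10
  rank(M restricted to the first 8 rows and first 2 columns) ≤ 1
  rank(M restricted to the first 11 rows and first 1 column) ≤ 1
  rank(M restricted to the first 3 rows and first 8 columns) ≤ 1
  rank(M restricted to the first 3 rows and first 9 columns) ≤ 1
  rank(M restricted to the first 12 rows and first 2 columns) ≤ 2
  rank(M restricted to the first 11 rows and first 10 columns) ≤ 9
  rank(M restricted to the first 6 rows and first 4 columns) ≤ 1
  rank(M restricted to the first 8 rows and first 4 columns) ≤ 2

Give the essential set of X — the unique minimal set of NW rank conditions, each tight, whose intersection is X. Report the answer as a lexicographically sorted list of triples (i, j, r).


Recovering R(i,j) via the rank-extension bound from the 14 conditions:

  0, 0, 0, 0, 0, 0, 1, 1, 1, 1, 1, 1
  0, 0, 0, 0, 0, 0, 1, 1, 1, 2, 2, 2
  0, 0, 0, 0, 0, 0, 1, 1, 1, 2, 3, 3
  1, 1, 1, 1, 1, 1, 2, 2, 2, 3, 4, 4
  1, 1, 1, 1, 1, 2, 3, 3, 3, 4, 5, 5
  1, 1, 1, 1, 2, 3, 4, 4, 4, 5, 6, 6
  1, 1, 2, 2, 3, 4, 5, 5, 5, 6, 7, 7
  1, 1, 2, 2, 3, 4, 5, 6, 6, 7, 8, 8
  1, 2, 3, 3, 4, 5, 6, 7, 7, 8, 9, 9
  1, 2, 3, 4, 5, 6, 7, 8, 8, 9, 10, 10
  1, 2, 3, 4, 5, 6, 7, 8, 8, 9, 10, 11
  1, 2, 3, 4, 5, 6, 7, 8, 9, 10, 11, 12

giving w = (7, 10, 11, 1, 6, 5, 3, 8, 2, 4, 12, 9) via Δ²R.

ℓ(w)=33; the 7 essential cells (i,j,r):

[(3, 6, 0), (3, 9, 1), (5, 5, 1), (6, 4, 1), (8, 2, 1), (8, 4, 2), (11, 9, 8)]


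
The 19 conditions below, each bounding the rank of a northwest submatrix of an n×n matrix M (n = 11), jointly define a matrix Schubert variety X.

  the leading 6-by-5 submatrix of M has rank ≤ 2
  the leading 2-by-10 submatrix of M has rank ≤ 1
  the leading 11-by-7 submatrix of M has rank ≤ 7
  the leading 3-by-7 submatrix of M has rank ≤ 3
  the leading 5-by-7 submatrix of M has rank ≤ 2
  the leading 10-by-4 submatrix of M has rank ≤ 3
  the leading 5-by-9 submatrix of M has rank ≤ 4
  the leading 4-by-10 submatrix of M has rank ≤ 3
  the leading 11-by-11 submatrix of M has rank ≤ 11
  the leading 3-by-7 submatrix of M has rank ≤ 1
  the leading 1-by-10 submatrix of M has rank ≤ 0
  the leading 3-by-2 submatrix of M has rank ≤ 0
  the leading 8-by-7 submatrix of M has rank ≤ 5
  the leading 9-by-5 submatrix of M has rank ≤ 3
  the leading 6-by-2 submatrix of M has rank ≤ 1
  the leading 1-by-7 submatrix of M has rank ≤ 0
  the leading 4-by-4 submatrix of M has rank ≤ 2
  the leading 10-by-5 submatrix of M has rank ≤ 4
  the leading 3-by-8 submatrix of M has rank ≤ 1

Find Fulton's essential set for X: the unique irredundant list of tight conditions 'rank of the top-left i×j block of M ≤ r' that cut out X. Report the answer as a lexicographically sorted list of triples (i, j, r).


Reconstructing r_w from the 19 given conditions:

  0  0  0  0  0  0  0  0  0  0  1
  0  0  1  1  1  1  1  1  1  1  2
  0  0  1  1  1  1  1  1  2  2  3
  1  1  2  2  2  2  2  2  3  3  4
  1  1  2  2  2  2  2  3  4  4  5
  1  1  2  2  2  3  3  4  5  5  6
  1  2  3  3  3  4  4  5  6  6  7
  1  2  3  3  3  4  5  6  7  7  8
  1  2  3  3  3  4  5  6  7  8  9
  1  2  3  3  4  5  6  7  8  9  10
  1  2  3  4  5  6  7  8  9  10  11

giving w = (11, 3, 9, 1, 8, 6, 2, 7, 10, 5, 4) via Δ²R.

Fulton essential set (8 of the 32 Rothe cells):

[(1, 10, 0), (3, 2, 0), (3, 8, 1), (5, 7, 2), (6, 2, 1), (6, 5, 2), (9, 5, 3), (10, 4, 3)]


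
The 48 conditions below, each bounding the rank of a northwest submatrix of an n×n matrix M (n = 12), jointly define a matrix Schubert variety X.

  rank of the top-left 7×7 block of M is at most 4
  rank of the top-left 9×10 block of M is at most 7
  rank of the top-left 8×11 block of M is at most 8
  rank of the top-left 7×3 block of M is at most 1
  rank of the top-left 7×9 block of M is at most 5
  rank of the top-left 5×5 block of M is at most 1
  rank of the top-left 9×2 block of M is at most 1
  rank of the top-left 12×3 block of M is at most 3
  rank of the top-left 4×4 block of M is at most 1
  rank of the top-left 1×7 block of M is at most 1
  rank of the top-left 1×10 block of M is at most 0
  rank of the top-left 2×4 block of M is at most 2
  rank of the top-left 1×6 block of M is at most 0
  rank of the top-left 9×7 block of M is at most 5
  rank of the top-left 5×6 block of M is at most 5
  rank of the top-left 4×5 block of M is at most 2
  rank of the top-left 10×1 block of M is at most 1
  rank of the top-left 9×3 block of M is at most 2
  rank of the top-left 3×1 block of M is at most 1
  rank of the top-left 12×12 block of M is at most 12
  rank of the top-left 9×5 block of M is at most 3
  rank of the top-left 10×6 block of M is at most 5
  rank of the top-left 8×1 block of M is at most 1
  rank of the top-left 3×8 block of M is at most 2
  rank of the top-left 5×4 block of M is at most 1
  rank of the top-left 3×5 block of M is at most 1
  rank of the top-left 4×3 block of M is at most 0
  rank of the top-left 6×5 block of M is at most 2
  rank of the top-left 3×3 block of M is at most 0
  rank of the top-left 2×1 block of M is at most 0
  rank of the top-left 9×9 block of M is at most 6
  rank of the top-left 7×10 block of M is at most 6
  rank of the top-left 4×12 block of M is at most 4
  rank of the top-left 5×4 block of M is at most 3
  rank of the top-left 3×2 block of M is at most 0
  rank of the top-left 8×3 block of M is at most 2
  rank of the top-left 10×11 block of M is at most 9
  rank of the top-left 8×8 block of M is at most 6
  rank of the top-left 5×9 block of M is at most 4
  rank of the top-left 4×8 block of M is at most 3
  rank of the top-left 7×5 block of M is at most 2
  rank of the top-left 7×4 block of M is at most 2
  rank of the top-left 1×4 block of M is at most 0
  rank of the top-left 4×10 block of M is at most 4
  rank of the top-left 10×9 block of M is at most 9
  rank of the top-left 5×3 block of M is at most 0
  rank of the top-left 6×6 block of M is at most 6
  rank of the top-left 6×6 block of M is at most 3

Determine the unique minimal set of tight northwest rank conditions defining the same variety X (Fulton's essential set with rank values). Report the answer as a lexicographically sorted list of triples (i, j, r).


Propagating the 48 rank bounds to every northwest block:

  row 1: 0 0 0 0 0 0 0 0 0 0 1 1
  row 2: 0 0 0 1 1 1 1 1 1 1 2 2
  row 3: 0 0 0 1 1 2 2 2 2 2 3 3
  row 4: 0 0 0 1 1 2 3 3 3 3 4 4
  row 5: 0 0 0 1 1 2 3 4 4 4 5 5
  row 6: 1 1 1 2 2 3 4 5 5 5 6 6
  row 7: 1 1 1 2 2 3 4 5 5 6 7 7
  row 8: 1 1 2 3 3 4 5 6 6 7 8 8
  row 9: 1 1 2 3 3 4 5 6 6 7 8 9
  row 10: 1 2 3 4 4 5 6 7 7 8 9 10
  row 11: 1 2 3 4 5 6 7 8 8 9 10 11
  row 12: 1 2 3 4 5 6 7 8 9 10 11 12

second differences of R give the permutation w = (11, 4, 6, 7, 8, 1, 10, 3, 12, 2, 5, 9).

|D(w)|=33, |Ess(w)|=9:

[(1, 10, 0), (5, 3, 0), (5, 5, 1), (7, 3, 1), (7, 5, 2), (7, 9, 5), (9, 2, 1), (9, 5, 3), (9, 9, 6)]


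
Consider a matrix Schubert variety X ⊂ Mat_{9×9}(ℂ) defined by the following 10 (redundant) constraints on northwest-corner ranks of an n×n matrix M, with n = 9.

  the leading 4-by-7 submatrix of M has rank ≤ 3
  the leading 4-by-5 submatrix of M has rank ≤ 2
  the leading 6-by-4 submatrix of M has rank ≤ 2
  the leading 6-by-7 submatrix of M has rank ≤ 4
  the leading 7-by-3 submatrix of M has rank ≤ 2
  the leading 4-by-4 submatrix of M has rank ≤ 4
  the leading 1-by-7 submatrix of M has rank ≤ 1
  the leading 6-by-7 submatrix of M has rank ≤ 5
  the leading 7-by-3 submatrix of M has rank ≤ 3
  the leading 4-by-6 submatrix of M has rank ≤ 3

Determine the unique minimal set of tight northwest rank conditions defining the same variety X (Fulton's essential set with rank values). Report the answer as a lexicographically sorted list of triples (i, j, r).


Recovering R(i,j) via the rank-extension bound from the 10 conditions:

  1 1 1 1 1 1 1 1 1
  1 2 2 2 2 2 2 2 2
  1 2 2 2 2 3 3 3 3
  1 2 2 2 2 3 3 4 4
  1 2 2 2 3 4 4 5 5
  1 2 2 2 3 4 4 5 6
  1 2 2 3 4 5 5 6 7
  1 2 3 4 5 6 6 7 8
  1 2 3 4 5 6 7 8 9

hence w(1..9) = (1, 2, 6, 8, 5, 9, 4, 3, 7).

5 SE-corners of the 13-cell Rothe diagram give Ess(w):

[(4, 5, 2), (4, 7, 3), (6, 4, 2), (6, 7, 4), (7, 3, 2)]


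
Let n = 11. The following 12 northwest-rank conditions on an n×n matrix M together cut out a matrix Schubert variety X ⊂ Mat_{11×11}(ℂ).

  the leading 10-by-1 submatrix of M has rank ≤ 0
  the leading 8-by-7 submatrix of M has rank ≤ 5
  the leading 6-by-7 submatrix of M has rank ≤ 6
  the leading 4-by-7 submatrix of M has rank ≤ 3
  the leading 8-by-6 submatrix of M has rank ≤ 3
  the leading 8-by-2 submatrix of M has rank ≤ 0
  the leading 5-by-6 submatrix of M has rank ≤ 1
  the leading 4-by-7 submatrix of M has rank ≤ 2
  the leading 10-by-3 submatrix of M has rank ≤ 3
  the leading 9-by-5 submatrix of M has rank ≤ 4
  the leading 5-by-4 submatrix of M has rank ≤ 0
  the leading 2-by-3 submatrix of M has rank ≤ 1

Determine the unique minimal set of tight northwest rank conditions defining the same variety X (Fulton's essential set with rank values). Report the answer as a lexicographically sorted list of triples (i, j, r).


Rank table r_w(11×11) implied by the 12 constraints:

  R[1]: 0 | 0 | 0 | 0 | 1 | 1 | 1 | 1 | 1 | 1 | 1
  R[2]: 0 | 0 | 0 | 0 | 1 | 1 | 2 | 2 | 2 | 2 | 2
  R[3]: 0 | 0 | 0 | 0 | 1 | 1 | 2 | 3 | 3 | 3 | 3
  R[4]: 0 | 0 | 0 | 0 | 1 | 1 | 2 | 3 | 4 | 4 | 4
  R[5]: 0 | 0 | 0 | 0 | 1 | 1 | 2 | 3 | 4 | 5 | 5
  R[6]: 0 | 0 | 1 | 1 | 2 | 2 | 3 | 4 | 5 | 6 | 6
  R[7]: 0 | 0 | 1 | 2 | 3 | 3 | 4 | 5 | 6 | 7 | 7
  R[8]: 0 | 0 | 1 | 2 | 3 | 3 | 4 | 5 | 6 | 7 | 8
  R[9]: 0 | 1 | 2 | 3 | 4 | 4 | 5 | 6 | 7 | 8 | 9
  R[10]: 0 | 1 | 2 | 3 | 4 | 5 | 6 | 7 | 8 | 9 | 10
  R[11]: 1 | 2 | 3 | 4 | 5 | 6 | 7 | 8 | 9 | 10 | 11

second differences of R give the permutation w = (5, 7, 8, 9, 10, 3, 4, 11, 2, 6, 1).

Rothe diagram D(w) (33 cells), 5 SE-corners (essential conditions):

[(5, 4, 0), (5, 6, 1), (8, 2, 0), (8, 6, 3), (10, 1, 0)]


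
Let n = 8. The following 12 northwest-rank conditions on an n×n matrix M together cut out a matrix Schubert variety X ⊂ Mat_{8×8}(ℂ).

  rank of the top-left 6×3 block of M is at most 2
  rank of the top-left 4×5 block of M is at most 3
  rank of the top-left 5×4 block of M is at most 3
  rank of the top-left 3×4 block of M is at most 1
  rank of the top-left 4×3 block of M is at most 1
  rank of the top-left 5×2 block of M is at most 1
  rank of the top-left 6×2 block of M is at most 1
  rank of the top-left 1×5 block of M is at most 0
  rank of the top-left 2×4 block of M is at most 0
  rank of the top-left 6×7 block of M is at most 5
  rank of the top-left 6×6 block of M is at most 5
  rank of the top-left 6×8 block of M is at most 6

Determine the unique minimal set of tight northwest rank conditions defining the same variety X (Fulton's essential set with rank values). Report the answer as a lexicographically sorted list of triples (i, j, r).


Reconstructing r_w from the 12 given conditions:

  row 1: 0 0 0 0 0 1 1 1
  row 2: 0 0 0 0 1 2 2 2
  row 3: 1 1 1 1 2 3 3 3
  row 4: 1 1 1 2 3 4 4 4
  row 5: 1 1 2 3 4 5 5 5
  row 6: 1 1 2 3 4 5 5 6
  row 7: 1 2 3 4 5 6 6 7
  row 8: 1 2 3 4 5 6 7 8

second differences of R give the permutation w = (6, 5, 1, 4, 3, 8, 2, 7).

|D(w)|=14, |Ess(w)|=5:

[(1, 5, 0), (2, 4, 0), (4, 3, 1), (6, 2, 1), (6, 7, 5)]


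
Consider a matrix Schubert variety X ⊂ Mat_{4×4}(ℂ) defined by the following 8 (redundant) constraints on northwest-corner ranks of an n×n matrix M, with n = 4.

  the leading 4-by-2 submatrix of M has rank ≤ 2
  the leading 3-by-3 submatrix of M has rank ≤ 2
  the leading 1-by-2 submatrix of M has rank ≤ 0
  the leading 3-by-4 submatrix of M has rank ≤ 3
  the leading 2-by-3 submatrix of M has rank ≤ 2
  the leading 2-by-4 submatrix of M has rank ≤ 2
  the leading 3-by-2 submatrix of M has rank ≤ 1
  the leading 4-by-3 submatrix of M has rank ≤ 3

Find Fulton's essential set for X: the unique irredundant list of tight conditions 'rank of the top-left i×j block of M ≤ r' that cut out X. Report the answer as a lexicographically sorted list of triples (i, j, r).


Rank table r_w(4×4) implied by the 8 constraints:

  R[1]: 0 | 0 | 1 | 1
  R[2]: 1 | 1 | 2 | 2
  R[3]: 1 | 1 | 2 | 3
  R[4]: 1 | 2 | 3 | 4

second differences of R give the permutation w = (3, 1, 4, 2).

ℓ(w)=3; the 2 essential cells (i,j,r):

[(1, 2, 0), (3, 2, 1)]


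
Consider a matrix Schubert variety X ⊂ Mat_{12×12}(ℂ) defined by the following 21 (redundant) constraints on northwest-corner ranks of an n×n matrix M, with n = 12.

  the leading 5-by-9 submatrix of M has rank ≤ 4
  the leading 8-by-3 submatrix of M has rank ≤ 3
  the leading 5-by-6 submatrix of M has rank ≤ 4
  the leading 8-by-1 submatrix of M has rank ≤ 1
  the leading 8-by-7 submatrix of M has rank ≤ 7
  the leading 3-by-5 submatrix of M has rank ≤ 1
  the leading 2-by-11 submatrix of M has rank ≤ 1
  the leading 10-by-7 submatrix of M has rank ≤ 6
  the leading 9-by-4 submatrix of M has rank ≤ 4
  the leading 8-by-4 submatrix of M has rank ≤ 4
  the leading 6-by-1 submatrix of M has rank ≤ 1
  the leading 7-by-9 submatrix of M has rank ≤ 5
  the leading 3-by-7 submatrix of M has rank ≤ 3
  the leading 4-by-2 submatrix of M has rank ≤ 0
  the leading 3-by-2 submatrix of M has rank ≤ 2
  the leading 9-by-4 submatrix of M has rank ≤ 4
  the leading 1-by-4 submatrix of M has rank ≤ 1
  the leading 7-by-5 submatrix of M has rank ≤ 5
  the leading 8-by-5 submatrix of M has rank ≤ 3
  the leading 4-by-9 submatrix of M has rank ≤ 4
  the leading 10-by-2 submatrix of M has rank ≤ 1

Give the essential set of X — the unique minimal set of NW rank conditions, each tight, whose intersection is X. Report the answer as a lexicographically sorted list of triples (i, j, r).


Rank table r_w(12×12) implied by the 21 constraints:

  row 1: 0 0 1 1 1 1 1 1 1 1 1 1
  row 2: 0 0 1 1 1 1 1 1 1 1 1 2
  row 3: 0 0 1 1 1 2 2 2 2 2 2 3
  row 4: 0 0 1 2 2 3 3 3 3 3 3 4
  row 5: 1 1 2 3 3 4 4 4 4 4 4 5
  row 6: 1 1 2 3 3 4 5 5 5 5 5 6
  row 7: 1 1 2 3 3 4 5 5 5 6 6 7
  row 8: 1 1 2 3 3 4 5 6 6 7 7 8
  row 9: 1 1 2 3 4 5 6 7 7 8 8 9
  row 10: 1 1 2 3 4 5 6 7 8 9 9 10
  row 11: 1 2 3 4 5 6 7 8 9 10 10 11
  row 12: 1 2 3 4 5 6 7 8 9 10 11 12

the unique w with this rank table is (3, 12, 6, 4, 1, 7, 10, 8, 5, 9, 2, 11).

Fulton essential set (6 of the 28 Rothe cells):

[(2, 11, 1), (3, 5, 1), (4, 2, 0), (7, 9, 5), (8, 5, 3), (10, 2, 1)]


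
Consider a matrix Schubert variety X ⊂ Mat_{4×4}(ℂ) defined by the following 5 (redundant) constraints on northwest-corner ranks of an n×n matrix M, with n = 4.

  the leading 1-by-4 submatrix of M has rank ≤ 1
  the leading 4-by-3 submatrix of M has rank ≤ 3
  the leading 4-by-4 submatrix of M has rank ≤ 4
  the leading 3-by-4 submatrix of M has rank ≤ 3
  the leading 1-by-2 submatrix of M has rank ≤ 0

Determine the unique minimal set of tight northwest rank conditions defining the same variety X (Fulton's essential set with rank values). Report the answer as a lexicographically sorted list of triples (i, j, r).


The tightest implied rank at each (i,j), from the 5 conditions:

  row 1: 0  0  1  1
  row 2: 1  1  2  2
  row 3: 1  2  3  3
  row 4: 1  2  3  4

so w = (3, 1, 2, 4).

1 SE-corner of the 2-cell Rothe diagram gives Ess(w):

[(1, 2, 0)]


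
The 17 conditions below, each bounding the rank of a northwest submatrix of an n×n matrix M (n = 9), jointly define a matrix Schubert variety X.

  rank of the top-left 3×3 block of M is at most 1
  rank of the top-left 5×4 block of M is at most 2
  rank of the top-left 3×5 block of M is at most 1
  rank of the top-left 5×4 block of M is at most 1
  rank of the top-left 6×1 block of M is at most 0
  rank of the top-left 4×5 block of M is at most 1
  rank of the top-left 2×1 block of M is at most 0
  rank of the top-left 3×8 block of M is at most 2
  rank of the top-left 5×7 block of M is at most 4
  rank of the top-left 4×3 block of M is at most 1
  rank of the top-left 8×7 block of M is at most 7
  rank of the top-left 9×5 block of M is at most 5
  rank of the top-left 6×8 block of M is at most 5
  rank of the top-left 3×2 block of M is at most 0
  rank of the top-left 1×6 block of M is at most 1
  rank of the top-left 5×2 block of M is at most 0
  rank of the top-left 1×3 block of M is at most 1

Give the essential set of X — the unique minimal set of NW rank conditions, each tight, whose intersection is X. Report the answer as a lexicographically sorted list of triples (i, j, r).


Recovering R(i,j) via the rank-extension bound from the 17 conditions:

  R[1]: 0 0 1 1 1 1 1 1 1
  R[2]: 0 0 1 1 1 2 2 2 2
  R[3]: 0 0 1 1 1 2 2 2 3
  R[4]: 0 0 1 1 1 2 3 3 4
  R[5]: 0 0 1 1 2 3 4 4 5
  R[6]: 0 1 2 2 3 4 5 5 6
  R[7]: 1 2 3 3 4 5 6 6 7
  R[8]: 1 2 3 4 5 6 7 7 8
  R[9]: 1 2 3 4 5 6 7 8 9

hence w(1..9) = (3, 6, 9, 7, 5, 2, 1, 4, 8).

ℓ(w)=20; the 5 essential cells (i,j,r):

[(3, 8, 2), (4, 5, 1), (5, 2, 0), (5, 4, 1), (6, 1, 0)]


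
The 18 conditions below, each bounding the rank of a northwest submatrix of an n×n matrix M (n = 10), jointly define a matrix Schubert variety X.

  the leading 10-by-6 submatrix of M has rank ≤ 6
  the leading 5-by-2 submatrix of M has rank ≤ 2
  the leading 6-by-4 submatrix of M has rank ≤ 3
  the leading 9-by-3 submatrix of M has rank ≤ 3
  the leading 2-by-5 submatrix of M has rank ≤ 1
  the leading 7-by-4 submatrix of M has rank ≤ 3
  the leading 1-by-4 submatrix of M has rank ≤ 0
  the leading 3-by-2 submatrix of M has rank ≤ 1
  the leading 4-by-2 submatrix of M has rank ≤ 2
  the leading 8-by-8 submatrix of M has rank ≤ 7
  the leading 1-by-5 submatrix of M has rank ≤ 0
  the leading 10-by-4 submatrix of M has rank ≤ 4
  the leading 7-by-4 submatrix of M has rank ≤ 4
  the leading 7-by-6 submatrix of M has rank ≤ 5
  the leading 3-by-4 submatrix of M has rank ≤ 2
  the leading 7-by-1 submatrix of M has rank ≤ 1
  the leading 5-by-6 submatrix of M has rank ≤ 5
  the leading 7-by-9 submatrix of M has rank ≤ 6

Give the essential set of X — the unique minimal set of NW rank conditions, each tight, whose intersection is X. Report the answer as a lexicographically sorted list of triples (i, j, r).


Reconstructing r_w from the 18 given conditions:

  R[1]: 0 | 0 | 0 | 0 | 0 | 1 | 1 | 1 | 1 | 1
  R[2]: 1 | 1 | 1 | 1 | 1 | 2 | 2 | 2 | 2 | 2
  R[3]: 1 | 1 | 2 | 2 | 2 | 3 | 3 | 3 | 3 | 3
  R[4]: 1 | 2 | 3 | 3 | 3 | 4 | 4 | 4 | 4 | 4
  R[5]: 1 | 2 | 3 | 3 | 4 | 5 | 5 | 5 | 5 | 5
  R[6]: 1 | 2 | 3 | 3 | 4 | 5 | 6 | 6 | 6 | 6
  R[7]: 1 | 2 | 3 | 3 | 4 | 5 | 6 | 6 | 6 | 7
  R[8]: 1 | 2 | 3 | 4 | 5 | 6 | 7 | 7 | 7 | 8
  R[9]: 1 | 2 | 3 | 4 | 5 | 6 | 7 | 8 | 8 | 9
  R[10]: 1 | 2 | 3 | 4 | 5 | 6 | 7 | 8 | 9 | 10

so w = (6, 1, 3, 2, 5, 7, 10, 4, 8, 9).

|D(w)|=11, |Ess(w)|=4:

[(1, 5, 0), (3, 2, 1), (7, 4, 3), (7, 9, 6)]


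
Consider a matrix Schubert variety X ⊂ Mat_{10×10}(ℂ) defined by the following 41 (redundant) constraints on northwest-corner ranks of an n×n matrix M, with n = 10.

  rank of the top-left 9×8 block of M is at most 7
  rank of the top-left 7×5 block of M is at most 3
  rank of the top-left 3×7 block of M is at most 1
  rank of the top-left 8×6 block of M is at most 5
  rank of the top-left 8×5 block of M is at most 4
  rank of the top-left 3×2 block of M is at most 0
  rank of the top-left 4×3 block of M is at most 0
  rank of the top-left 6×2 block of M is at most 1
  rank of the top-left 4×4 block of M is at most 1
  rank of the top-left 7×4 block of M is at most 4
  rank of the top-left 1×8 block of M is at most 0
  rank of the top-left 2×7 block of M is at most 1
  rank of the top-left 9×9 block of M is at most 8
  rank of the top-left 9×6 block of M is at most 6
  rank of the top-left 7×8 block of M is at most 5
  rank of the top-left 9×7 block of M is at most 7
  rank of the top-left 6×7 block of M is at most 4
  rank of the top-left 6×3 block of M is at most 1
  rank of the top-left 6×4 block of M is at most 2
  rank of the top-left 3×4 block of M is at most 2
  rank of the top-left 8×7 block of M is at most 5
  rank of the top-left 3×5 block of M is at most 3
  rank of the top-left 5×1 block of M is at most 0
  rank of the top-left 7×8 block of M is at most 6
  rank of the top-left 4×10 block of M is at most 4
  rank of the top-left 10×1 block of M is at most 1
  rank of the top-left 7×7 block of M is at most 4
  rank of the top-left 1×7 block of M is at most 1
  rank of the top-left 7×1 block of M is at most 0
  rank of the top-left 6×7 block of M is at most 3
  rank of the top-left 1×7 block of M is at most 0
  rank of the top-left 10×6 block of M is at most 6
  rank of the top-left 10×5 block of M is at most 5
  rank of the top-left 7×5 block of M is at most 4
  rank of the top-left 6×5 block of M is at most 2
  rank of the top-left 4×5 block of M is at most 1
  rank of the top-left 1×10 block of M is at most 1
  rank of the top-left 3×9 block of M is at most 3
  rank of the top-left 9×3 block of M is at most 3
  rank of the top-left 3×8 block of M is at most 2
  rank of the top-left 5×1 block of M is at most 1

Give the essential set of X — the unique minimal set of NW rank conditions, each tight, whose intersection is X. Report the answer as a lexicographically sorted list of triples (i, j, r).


Computing R[i][j] = min implied NW-rank bound (n=10, 41 conditions):

  R[1]: 0 0 0 0 0 0 0 0 1 1
  R[2]: 0 0 0 1 1 1 1 1 2 2
  R[3]: 0 0 0 1 1 1 1 2 3 3
  R[4]: 0 0 0 1 1 2 2 3 4 4
  R[5]: 0 1 1 2 2 3 3 4 5 5
  R[6]: 0 1 1 2 2 3 3 4 5 6
  R[7]: 0 1 2 3 3 4 4 5 6 7
  R[8]: 1 2 3 4 4 5 5 6 7 8
  R[9]: 1 2 3 4 5 6 6 7 8 9
  R[10]: 1 2 3 4 5 6 7 8 9 10

reading off 1-entries of Δ²R: w = (9, 4, 8, 6, 2, 10, 3, 1, 5, 7).

8 SE-corners of the 27-cell Rothe diagram give Ess(w):

[(1, 8, 0), (3, 7, 1), (4, 3, 0), (4, 5, 1), (6, 3, 1), (6, 5, 2), (6, 7, 3), (7, 1, 0)]
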